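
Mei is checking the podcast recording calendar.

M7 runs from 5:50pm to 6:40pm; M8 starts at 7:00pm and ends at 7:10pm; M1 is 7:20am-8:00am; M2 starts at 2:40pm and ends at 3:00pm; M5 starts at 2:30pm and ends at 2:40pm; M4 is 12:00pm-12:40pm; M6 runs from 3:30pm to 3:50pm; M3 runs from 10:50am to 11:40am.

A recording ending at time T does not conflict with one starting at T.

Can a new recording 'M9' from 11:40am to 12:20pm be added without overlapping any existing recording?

No — it overlaps M4

M1: ends 8:00am at or before M9 starts 11:40am → clear.
M3: ends 11:40am at or before M9 starts 11:40am → clear.
M4: starts 12:00pm before M9 ends 12:20pm, and ends 12:40pm after M9 starts 11:40am → overlap.
M5: starts 2:30pm at or after M9 ends 12:20pm → clear.
M2: starts 2:40pm at or after M9 ends 12:20pm → clear.
M6: starts 3:30pm at or after M9 ends 12:20pm → clear.
M7: starts 5:50pm at or after M9 ends 12:20pm → clear.
M8: starts 7:00pm at or after M9 ends 12:20pm → clear.
M9 overlaps M4.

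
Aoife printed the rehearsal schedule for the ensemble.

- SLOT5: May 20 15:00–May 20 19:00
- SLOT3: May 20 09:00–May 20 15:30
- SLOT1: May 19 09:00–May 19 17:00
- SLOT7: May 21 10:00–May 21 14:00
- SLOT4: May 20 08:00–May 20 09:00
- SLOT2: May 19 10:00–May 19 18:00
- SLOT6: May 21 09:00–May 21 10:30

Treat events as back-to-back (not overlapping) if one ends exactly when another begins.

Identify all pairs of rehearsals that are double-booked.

Sorted by start: SLOT1, SLOT2, SLOT4, SLOT3, SLOT5, SLOT6, SLOT7.
SLOT2 starts before SLOT1 ends → SLOT1 and SLOT2 overlap.
SLOT4 starts after SLOT1 ends, so SLOT1 has no further overlaps.
SLOT4 starts after SLOT2 ends, so SLOT2 has no further overlaps.
SLOT3 starts exactly when SLOT4 ends (back-to-back, no overlap), so SLOT4 has no further overlaps.
SLOT5 starts before SLOT3 ends → SLOT3 and SLOT5 overlap.
SLOT6 starts after SLOT3 ends, so SLOT3 has no further overlaps.
SLOT6 starts after SLOT5 ends, so SLOT5 has no further overlaps.
SLOT7 starts before SLOT6 ends → SLOT6 and SLOT7 overlap.

SLOT1 & SLOT2, SLOT3 & SLOT5, SLOT6 & SLOT7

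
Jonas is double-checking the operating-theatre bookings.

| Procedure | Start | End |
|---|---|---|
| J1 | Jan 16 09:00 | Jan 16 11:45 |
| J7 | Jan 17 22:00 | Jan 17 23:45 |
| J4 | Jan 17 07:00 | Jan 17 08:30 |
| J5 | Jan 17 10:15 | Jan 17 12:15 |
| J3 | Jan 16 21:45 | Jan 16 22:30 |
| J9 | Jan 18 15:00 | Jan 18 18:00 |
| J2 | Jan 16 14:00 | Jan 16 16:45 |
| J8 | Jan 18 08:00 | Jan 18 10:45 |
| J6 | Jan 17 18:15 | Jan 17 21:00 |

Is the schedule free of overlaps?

Yes

Two intervals overlap when each starts before the other ends.
Sorted by start: J1, J2, J3, J4, J5, J6, J7, J8, J9.
J2 starts after J1 ends; J1 is clear from here.
J3 starts after J2 ends; J2 is clear from here.
J4 starts after J3 ends; J3 is clear from here.
J5 starts after J4 ends; J4 is clear from here.
J6 starts after J5 ends; J5 is clear from here.
J7 starts after J6 ends; J6 is clear from here.
J8 starts after J7 ends; J7 is clear from here.
J9 starts after J8 ends.
Every pair is clear; the schedule has no overlaps.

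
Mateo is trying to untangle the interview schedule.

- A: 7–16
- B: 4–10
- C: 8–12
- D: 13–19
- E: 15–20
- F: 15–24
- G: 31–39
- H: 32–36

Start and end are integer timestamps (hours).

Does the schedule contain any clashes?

Sorted by start: B, A, C, D, E, F, G, H.
A starts before B ends → B and A overlap.
That's a conflict, so the schedule is not conflict-free.

Yes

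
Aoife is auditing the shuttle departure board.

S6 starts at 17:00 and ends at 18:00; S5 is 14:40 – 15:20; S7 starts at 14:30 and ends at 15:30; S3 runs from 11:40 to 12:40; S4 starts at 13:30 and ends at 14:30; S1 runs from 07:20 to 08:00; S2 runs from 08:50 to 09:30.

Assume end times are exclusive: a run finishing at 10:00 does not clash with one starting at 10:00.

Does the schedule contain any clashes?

Check each pair: they overlap iff neither finishes before the other starts.
Sorted by start: S1, S2, S3, S4, S7, S5, S6.
S2 starts after S1 ends — done with S1.
S3 starts after S2 ends — done with S2.
S4 starts after S3 ends — done with S3.
S7 starts exactly when S4 ends (back-to-back, no overlap) — done with S4.
S5 starts before S7 ends → S7 and S5 overlap.
That's a conflict, so the schedule is not conflict-free.

Yes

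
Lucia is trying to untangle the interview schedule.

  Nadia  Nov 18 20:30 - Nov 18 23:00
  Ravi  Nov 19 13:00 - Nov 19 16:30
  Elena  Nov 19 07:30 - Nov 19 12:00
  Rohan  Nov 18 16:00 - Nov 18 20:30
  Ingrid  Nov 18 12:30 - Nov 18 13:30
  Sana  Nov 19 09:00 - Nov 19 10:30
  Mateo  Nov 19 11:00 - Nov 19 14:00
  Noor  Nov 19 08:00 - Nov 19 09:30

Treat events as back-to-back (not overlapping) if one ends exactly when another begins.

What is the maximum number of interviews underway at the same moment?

3

Sweep the timeline, counting +1 at each start and −1 at each end (ends before starts at a tie):
Nov 18 12:30 start Ingrid → 1
Nov 18 13:30 end Ingrid → 0
Nov 18 16:00 start Rohan → 1
Nov 18 20:30 end Rohan → 0
Nov 18 20:30 start Nadia → 1
Nov 18 23:00 end Nadia → 0
Nov 19 07:30 start Elena → 1
Nov 19 08:00 start Noor → 2
Nov 19 09:00 start Sana → 3
Nov 19 09:30 end Noor → 2
Nov 19 10:30 end Sana → 1
Nov 19 11:00 start Mateo → 2
Nov 19 12:00 end Elena → 1
Nov 19 13:00 start Ravi → 2
Nov 19 14:00 end Mateo → 1
Nov 19 16:30 end Ravi → 0
Peak is 3, at Nov 19 09:00 (Elena, Noor, Sana).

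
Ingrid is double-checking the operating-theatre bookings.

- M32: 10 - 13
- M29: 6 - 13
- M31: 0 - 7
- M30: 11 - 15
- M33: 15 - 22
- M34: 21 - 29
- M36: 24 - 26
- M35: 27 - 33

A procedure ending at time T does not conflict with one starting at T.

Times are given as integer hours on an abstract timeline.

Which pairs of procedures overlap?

Sorted by start: M31, M29, M32, M30, M33, M34, M36, M35.
M29 starts before M31 ends → M31 and M29 overlap.
M32 starts after M31 ends, so M31 has no further overlaps.
M32 starts before M29 ends → M29 and M32 overlap.
M30 starts before M29 ends → M29 and M30 overlap.
M33 starts after M29 ends, so M29 has no further overlaps.
M30 starts before M32 ends → M32 and M30 overlap.
M33 starts after M32 ends, so M32 has no further overlaps.
M33 starts exactly when M30 ends (back-to-back, no overlap), so M30 has no further overlaps.
M34 starts before M33 ends → M33 and M34 overlap.
M36 starts after M33 ends, so M33 has no further overlaps.
M36 starts before M34 ends → M34 and M36 overlap.
M35 starts before M34 ends → M34 and M35 overlap.
M35 starts after M36 ends.

M29 & M30, M29 & M31, M29 & M32, M30 & M32, M33 & M34, M34 & M35, M34 & M36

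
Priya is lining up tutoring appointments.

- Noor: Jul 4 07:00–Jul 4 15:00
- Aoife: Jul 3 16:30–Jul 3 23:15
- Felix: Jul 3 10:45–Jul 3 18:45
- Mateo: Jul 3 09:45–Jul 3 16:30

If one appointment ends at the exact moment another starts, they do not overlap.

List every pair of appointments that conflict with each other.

Aoife & Felix, Felix & Mateo

Sorted by start: Mateo, Felix, Aoife, Noor.
Felix starts before Mateo ends → Mateo and Felix overlap.
Aoife starts exactly when Mateo ends (back-to-back, no overlap), so nothing later overlaps Mateo either.
Aoife starts before Felix ends → Felix and Aoife overlap.
Noor starts after Felix ends.
Noor starts after Aoife ends.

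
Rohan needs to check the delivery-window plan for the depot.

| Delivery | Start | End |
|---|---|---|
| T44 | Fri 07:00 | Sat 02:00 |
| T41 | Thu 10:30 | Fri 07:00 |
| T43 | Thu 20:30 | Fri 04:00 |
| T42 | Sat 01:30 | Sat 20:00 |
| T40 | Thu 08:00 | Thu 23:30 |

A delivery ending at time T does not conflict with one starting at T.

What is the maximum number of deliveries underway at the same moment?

3

Walk through starts and ends in time order (an end at T is processed before a start at T):
Thu 08:00 start T40 → 1
Thu 10:30 start T41 → 2
Thu 20:30 start T43 → 3
Thu 23:30 end T40 → 2
Fri 04:00 end T43 → 1
Fri 07:00 end T41 → 0
Fri 07:00 start T44 → 1
Sat 01:30 start T42 → 2
Sat 02:00 end T44 → 1
Sat 20:00 end T42 → 0
Peak is 3, at Thu 20:30 (T40, T41, T43).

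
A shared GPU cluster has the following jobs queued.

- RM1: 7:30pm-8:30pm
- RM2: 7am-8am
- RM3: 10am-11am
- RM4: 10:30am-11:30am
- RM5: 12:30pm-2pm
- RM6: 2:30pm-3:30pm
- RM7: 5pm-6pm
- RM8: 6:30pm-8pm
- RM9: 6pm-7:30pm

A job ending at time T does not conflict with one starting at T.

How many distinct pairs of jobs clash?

Sorted by start: RM2, RM3, RM4, RM5, RM6, RM7, RM9, RM8, RM1.
RM3 starts after RM2 ends — done with RM2.
RM4 starts before RM3 ends → RM3 and RM4 overlap.
RM5 starts after RM3 ends — done with RM3.
RM5 starts after RM4 ends — done with RM4.
RM6 starts after RM5 ends — done with RM5.
RM7 starts after RM6 ends — done with RM6.
RM9 starts exactly when RM7 ends (back-to-back, no overlap) — done with RM7.
RM8 starts before RM9 ends → RM9 and RM8 overlap.
RM1 starts exactly when RM9 ends (back-to-back, no overlap).
RM1 starts before RM8 ends → RM8 and RM1 overlap.
Overlapping pairs: RM1 & RM8, RM3 & RM4, RM8 & RM9 — 3 in total.

3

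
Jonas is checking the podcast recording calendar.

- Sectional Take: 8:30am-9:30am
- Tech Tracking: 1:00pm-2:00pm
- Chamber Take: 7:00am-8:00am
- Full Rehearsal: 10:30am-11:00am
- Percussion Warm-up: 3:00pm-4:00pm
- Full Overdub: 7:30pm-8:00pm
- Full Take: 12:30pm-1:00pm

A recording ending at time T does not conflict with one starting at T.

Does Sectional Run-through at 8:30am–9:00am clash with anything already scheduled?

Chamber Take: ends 8:00am at or before Sectional Run-through starts 8:30am → clear.
Sectional Take: starts 8:30am before Sectional Run-through ends 9:00am, and ends 9:30am after Sectional Run-through starts 8:30am → overlap.
Full Rehearsal: starts 10:30am at or after Sectional Run-through ends 9:00am → clear.
Full Take: starts 12:30pm at or after Sectional Run-through ends 9:00am → clear.
Tech Tracking: starts 1:00pm at or after Sectional Run-through ends 9:00am → clear.
Percussion Warm-up: starts 3:00pm at or after Sectional Run-through ends 9:00am → clear.
Full Overdub: starts 7:30pm at or after Sectional Run-through ends 9:00am → clear.
Sectional Run-through overlaps Sectional Take.

Yes — it overlaps Sectional Take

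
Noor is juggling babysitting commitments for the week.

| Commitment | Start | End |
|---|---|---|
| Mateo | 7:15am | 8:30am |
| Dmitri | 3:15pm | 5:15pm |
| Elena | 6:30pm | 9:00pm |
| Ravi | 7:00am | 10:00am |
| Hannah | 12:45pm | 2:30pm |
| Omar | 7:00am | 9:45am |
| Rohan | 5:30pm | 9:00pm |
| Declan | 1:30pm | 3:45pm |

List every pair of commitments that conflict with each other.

Declan & Dmitri, Declan & Hannah, Elena & Rohan, Mateo & Omar, Mateo & Ravi, Omar & Ravi

Check each pair: they overlap iff neither finishes before the other starts.
Sorted by start: Ravi, Omar, Mateo, Hannah, Declan, Dmitri, Rohan, Elena.
Omar starts before Ravi ends → Ravi and Omar overlap.
Mateo starts before Ravi ends → Ravi and Mateo overlap.
Hannah starts after Ravi ends; Ravi is clear from here.
Mateo starts before Omar ends → Omar and Mateo overlap.
Hannah starts after Omar ends; Omar is clear from here.
Hannah starts after Mateo ends; Mateo is clear from here.
Declan starts before Hannah ends → Hannah and Declan overlap.
Dmitri starts after Hannah ends; Hannah is clear from here.
Dmitri starts before Declan ends → Declan and Dmitri overlap.
Rohan starts after Declan ends; Declan is clear from here.
Rohan starts after Dmitri ends; Dmitri is clear from here.
Elena starts before Rohan ends → Rohan and Elena overlap.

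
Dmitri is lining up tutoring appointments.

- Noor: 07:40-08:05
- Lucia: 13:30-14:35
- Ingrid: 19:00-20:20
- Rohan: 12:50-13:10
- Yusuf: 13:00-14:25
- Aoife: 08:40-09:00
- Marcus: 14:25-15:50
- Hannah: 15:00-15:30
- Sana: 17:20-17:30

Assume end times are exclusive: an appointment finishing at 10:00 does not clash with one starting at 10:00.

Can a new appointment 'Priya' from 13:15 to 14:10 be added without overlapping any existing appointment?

Noor: ends 08:05 at or before Priya starts 13:15 → clear.
Aoife: ends 09:00 at or before Priya starts 13:15 → clear.
Rohan: ends 13:10 at or before Priya starts 13:15 → clear.
Yusuf: starts 13:00 before Priya ends 14:10, and ends 14:25 after Priya starts 13:15 → overlap.
Lucia: starts 13:30 before Priya ends 14:10, and ends 14:35 after Priya starts 13:15 → overlap.
Marcus: starts 14:25 at or after Priya ends 14:10 → clear.
Hannah: starts 15:00 at or after Priya ends 14:10 → clear.
Sana: starts 17:20 at or after Priya ends 14:10 → clear.
Ingrid: starts 19:00 at or after Priya ends 14:10 → clear.
Priya overlaps Yusuf, Lucia.

No — it overlaps Lucia, Yusuf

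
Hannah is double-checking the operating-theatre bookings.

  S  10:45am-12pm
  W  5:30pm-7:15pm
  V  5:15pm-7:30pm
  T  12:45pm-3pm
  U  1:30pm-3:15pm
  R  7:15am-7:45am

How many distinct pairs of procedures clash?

Sorted by start: R, S, T, U, V, W.
S starts after R ends — done with R.
T starts after S ends — done with S.
U starts before T ends → T and U overlap.
V starts after T ends — done with T.
V starts after U ends — done with U.
W starts before V ends → V and W overlap.
Overlapping pairs: T & U, V & W — 2 in total.

2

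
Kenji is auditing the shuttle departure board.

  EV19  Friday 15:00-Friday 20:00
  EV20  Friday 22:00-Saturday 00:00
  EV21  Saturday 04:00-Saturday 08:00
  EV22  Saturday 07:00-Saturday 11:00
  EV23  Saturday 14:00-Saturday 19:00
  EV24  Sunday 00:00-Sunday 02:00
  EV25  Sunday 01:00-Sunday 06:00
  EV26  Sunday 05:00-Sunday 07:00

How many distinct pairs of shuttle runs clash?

3

Sorted by start: EV19, EV20, EV21, EV22, EV23, EV24, EV25, EV26.
EV20 starts after EV19 ends; EV19 is clear from here.
EV21 starts after EV20 ends; EV20 is clear from here.
EV22 starts before EV21 ends → EV21 and EV22 overlap.
EV23 starts after EV21 ends; EV21 is clear from here.
EV23 starts after EV22 ends; EV22 is clear from here.
EV24 starts after EV23 ends; EV23 is clear from here.
EV25 starts before EV24 ends → EV24 and EV25 overlap.
EV26 starts after EV24 ends.
EV26 starts before EV25 ends → EV25 and EV26 overlap.
Overlapping pairs: EV21 & EV22, EV24 & EV25, EV25 & EV26 — 3 in total.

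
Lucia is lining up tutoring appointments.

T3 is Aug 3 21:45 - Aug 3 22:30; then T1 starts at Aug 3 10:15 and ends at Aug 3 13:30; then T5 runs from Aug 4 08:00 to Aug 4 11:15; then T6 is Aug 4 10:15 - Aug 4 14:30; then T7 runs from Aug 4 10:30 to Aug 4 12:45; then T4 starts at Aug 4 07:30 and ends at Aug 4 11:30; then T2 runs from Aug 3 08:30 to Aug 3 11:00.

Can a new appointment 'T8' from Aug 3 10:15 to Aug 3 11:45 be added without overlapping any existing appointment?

No — it overlaps T1, T2

T2: starts Aug 3 08:30 before T8 ends Aug 3 11:45, and ends Aug 3 11:00 after T8 starts Aug 3 10:15 → overlap.
T1: starts Aug 3 10:15 before T8 ends Aug 3 11:45, and ends Aug 3 13:30 after T8 starts Aug 3 10:15 → overlap.
T3: starts Aug 3 21:45 at or after T8 ends Aug 3 11:45 → clear.
T4: starts Aug 4 07:30 at or after T8 ends Aug 3 11:45 → clear.
T5: starts Aug 4 08:00 at or after T8 ends Aug 3 11:45 → clear.
T6: starts Aug 4 10:15 at or after T8 ends Aug 3 11:45 → clear.
T7: starts Aug 4 10:30 at or after T8 ends Aug 3 11:45 → clear.
T8 overlaps T1, T2.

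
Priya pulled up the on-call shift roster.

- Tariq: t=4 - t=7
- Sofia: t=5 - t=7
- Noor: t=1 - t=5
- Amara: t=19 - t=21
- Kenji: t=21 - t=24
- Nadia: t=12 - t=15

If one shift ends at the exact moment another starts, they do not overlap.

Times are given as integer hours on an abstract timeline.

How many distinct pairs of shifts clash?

2

Check each pair: they overlap iff neither finishes before the other starts.
Sorted by start: Noor, Tariq, Sofia, Nadia, Amara, Kenji.
Tariq starts before Noor ends → Noor and Tariq overlap.
Sofia starts exactly when Noor ends (back-to-back, no overlap), so Noor has no further overlaps.
Sofia starts before Tariq ends → Tariq and Sofia overlap.
Nadia starts after Tariq ends, so Tariq has no further overlaps.
Nadia starts after Sofia ends, so Sofia has no further overlaps.
Amara starts after Nadia ends, so Nadia has no further overlaps.
Kenji starts exactly when Amara ends (back-to-back, no overlap).
Overlapping pairs: Noor & Tariq, Sofia & Tariq — 2 in total.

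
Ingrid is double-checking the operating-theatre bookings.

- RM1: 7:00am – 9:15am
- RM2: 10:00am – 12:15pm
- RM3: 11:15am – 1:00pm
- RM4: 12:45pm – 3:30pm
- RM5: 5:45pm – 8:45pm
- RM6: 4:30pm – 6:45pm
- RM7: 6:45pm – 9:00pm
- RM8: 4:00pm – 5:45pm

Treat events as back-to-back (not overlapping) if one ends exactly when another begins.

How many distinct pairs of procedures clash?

5

Sorted by start: RM1, RM2, RM3, RM4, RM8, RM6, RM5, RM7.
RM2 starts after RM1 ends — done with RM1.
RM3 starts before RM2 ends → RM2 and RM3 overlap.
RM4 starts after RM2 ends — done with RM2.
RM4 starts before RM3 ends → RM3 and RM4 overlap.
RM8 starts after RM3 ends — done with RM3.
RM8 starts after RM4 ends — done with RM4.
RM6 starts before RM8 ends → RM8 and RM6 overlap.
RM5 starts exactly when RM8 ends (back-to-back, no overlap) — done with RM8.
RM5 starts before RM6 ends → RM6 and RM5 overlap.
RM7 starts exactly when RM6 ends (back-to-back, no overlap).
RM7 starts before RM5 ends → RM5 and RM7 overlap.
Overlapping pairs: RM2 & RM3, RM3 & RM4, RM5 & RM6, RM5 & RM7, RM6 & RM8 — 5 in total.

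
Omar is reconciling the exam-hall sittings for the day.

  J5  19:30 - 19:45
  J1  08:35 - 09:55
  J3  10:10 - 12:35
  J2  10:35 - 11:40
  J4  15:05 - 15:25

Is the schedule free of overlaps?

No

Sorted by start: J1, J3, J2, J4, J5.
J3 starts after J1 ends, so nothing later overlaps J1 either.
J2 starts before J3 ends → J3 and J2 overlap.
That's a conflict, so the schedule is not conflict-free.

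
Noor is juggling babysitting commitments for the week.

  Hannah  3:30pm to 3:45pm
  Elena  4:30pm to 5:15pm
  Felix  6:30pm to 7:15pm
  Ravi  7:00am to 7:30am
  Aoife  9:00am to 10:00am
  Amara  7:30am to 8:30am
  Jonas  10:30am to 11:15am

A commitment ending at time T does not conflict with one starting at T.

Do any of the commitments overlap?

No

Sorted by start: Ravi, Amara, Aoife, Jonas, Hannah, Elena, Felix.
Amara starts exactly when Ravi ends (back-to-back, no overlap), so Ravi has no further overlaps.
Aoife starts after Amara ends, so Amara has no further overlaps.
Jonas starts after Aoife ends, so Aoife has no further overlaps.
Hannah starts after Jonas ends, so Jonas has no further overlaps.
Elena starts after Hannah ends, so Hannah has no further overlaps.
Felix starts after Elena ends.
Every pair is clear; the schedule has no overlaps.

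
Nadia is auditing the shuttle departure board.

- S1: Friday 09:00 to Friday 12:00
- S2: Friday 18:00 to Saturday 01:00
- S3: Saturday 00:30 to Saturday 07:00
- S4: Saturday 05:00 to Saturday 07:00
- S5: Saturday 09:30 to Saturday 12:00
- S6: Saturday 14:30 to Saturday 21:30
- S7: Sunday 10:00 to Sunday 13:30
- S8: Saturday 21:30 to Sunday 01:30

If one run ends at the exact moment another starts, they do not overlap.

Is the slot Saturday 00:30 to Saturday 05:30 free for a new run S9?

No — it overlaps S2, S3, S4

S1: ends Friday 12:00 at or before S9 starts Saturday 00:30 → clear.
S2: starts Friday 18:00 before S9 ends Saturday 05:30, and ends Saturday 01:00 after S9 starts Saturday 00:30 → overlap.
S3: starts Saturday 00:30 before S9 ends Saturday 05:30, and ends Saturday 07:00 after S9 starts Saturday 00:30 → overlap.
S4: starts Saturday 05:00 before S9 ends Saturday 05:30, and ends Saturday 07:00 after S9 starts Saturday 00:30 → overlap.
S5: starts Saturday 09:30 at or after S9 ends Saturday 05:30 → clear.
S6: starts Saturday 14:30 at or after S9 ends Saturday 05:30 → clear.
S8: starts Saturday 21:30 at or after S9 ends Saturday 05:30 → clear.
S7: starts Sunday 10:00 at or after S9 ends Saturday 05:30 → clear.
S9 overlaps S2, S3, S4.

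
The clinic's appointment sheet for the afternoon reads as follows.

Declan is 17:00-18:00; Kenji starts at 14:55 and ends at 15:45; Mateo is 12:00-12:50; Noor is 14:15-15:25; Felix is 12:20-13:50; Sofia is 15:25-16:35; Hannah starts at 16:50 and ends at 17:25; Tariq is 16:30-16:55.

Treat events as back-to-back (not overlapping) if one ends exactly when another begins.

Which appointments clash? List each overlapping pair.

Declan & Hannah, Felix & Mateo, Hannah & Tariq, Kenji & Noor, Kenji & Sofia, Sofia & Tariq

Two intervals overlap when each starts before the other ends.
Sorted by start: Mateo, Felix, Noor, Kenji, Sofia, Tariq, Hannah, Declan.
Felix starts before Mateo ends → Mateo and Felix overlap.
Noor starts after Mateo ends, so nothing later overlaps Mateo either.
Noor starts after Felix ends, so nothing later overlaps Felix either.
Kenji starts before Noor ends → Noor and Kenji overlap.
Sofia starts exactly when Noor ends (back-to-back, no overlap), so nothing later overlaps Noor either.
Sofia starts before Kenji ends → Kenji and Sofia overlap.
Tariq starts after Kenji ends, so nothing later overlaps Kenji either.
Tariq starts before Sofia ends → Sofia and Tariq overlap.
Hannah starts after Sofia ends, so nothing later overlaps Sofia either.
Hannah starts before Tariq ends → Tariq and Hannah overlap.
Declan starts after Tariq ends.
Declan starts before Hannah ends → Hannah and Declan overlap.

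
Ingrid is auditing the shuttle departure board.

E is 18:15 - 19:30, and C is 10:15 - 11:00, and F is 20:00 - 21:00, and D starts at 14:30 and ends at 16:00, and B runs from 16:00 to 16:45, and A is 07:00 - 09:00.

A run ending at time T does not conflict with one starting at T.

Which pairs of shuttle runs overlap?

Two intervals overlap when each starts before the other ends.
Sorted by start: A, C, D, B, E, F.
C starts after A ends; A is clear from here.
D starts after C ends; C is clear from here.
B starts exactly when D ends (back-to-back, no overlap); D is clear from here.
E starts after B ends; B is clear from here.
F starts after E ends.

none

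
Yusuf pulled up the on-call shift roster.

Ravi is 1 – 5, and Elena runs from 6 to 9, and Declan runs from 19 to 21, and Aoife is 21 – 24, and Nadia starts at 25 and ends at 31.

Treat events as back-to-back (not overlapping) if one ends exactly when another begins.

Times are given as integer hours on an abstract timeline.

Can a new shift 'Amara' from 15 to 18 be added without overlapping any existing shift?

Yes — the slot is free

Ravi: ends 5 at or before Amara starts 15 → clear.
Elena: ends 9 at or before Amara starts 15 → clear.
Declan: starts 19 at or after Amara ends 18 → clear.
Aoife: starts 21 at or after Amara ends 18 → clear.
Nadia: starts 25 at or after Amara ends 18 → clear.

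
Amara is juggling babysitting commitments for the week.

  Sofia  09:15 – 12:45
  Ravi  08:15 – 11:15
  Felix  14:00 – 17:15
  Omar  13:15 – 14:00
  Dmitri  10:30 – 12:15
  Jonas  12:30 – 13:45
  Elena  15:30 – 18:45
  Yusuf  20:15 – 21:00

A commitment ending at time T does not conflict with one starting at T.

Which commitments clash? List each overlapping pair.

Dmitri & Ravi, Dmitri & Sofia, Elena & Felix, Jonas & Omar, Jonas & Sofia, Ravi & Sofia

Sorted by start: Ravi, Sofia, Dmitri, Jonas, Omar, Felix, Elena, Yusuf.
Sofia starts before Ravi ends → Ravi and Sofia overlap.
Dmitri starts before Ravi ends → Ravi and Dmitri overlap.
Jonas starts after Ravi ends — done with Ravi.
Dmitri starts before Sofia ends → Sofia and Dmitri overlap.
Jonas starts before Sofia ends → Sofia and Jonas overlap.
Omar starts after Sofia ends — done with Sofia.
Jonas starts after Dmitri ends — done with Dmitri.
Omar starts before Jonas ends → Jonas and Omar overlap.
Felix starts after Jonas ends — done with Jonas.
Felix starts exactly when Omar ends (back-to-back, no overlap) — done with Omar.
Elena starts before Felix ends → Felix and Elena overlap.
Yusuf starts after Felix ends.
Yusuf starts after Elena ends.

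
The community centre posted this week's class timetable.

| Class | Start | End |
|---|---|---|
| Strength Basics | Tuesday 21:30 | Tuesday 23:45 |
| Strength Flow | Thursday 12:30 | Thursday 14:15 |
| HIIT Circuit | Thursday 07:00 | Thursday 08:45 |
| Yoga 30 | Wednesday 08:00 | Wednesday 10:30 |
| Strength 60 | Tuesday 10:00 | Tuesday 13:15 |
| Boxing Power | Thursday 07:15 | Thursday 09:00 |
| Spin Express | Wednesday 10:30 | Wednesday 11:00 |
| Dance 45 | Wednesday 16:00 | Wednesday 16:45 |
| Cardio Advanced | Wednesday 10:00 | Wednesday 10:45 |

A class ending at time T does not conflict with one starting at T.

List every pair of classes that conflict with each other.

Sorted by start: Strength 60, Strength Basics, Yoga 30, Cardio Advanced, Spin Express, Dance 45, HIIT Circuit, Boxing Power, Strength Flow.
Strength Basics starts after Strength 60 ends; Strength 60 is clear from here.
Yoga 30 starts after Strength Basics ends; Strength Basics is clear from here.
Cardio Advanced starts before Yoga 30 ends → Yoga 30 and Cardio Advanced overlap.
Spin Express starts exactly when Yoga 30 ends (back-to-back, no overlap); Yoga 30 is clear from here.
Spin Express starts before Cardio Advanced ends → Cardio Advanced and Spin Express overlap.
Dance 45 starts after Cardio Advanced ends; Cardio Advanced is clear from here.
Dance 45 starts after Spin Express ends; Spin Express is clear from here.
HIIT Circuit starts after Dance 45 ends; Dance 45 is clear from here.
Boxing Power starts before HIIT Circuit ends → HIIT Circuit and Boxing Power overlap.
Strength Flow starts after HIIT Circuit ends.
Strength Flow starts after Boxing Power ends.

Boxing Power & HIIT Circuit, Cardio Advanced & Spin Express, Cardio Advanced & Yoga 30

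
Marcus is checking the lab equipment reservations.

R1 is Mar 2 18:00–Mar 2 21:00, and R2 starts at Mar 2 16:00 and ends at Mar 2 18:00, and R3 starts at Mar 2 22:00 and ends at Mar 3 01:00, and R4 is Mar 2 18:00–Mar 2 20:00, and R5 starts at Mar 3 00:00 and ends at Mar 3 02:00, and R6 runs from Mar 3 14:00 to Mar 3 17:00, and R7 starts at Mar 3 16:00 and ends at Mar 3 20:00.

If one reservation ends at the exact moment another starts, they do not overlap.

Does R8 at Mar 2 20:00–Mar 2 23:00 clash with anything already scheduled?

Yes — it overlaps R1, R3

R2: ends Mar 2 18:00 at or before R8 starts Mar 2 20:00 → clear.
R1: starts Mar 2 18:00 before R8 ends Mar 2 23:00, and ends Mar 2 21:00 after R8 starts Mar 2 20:00 → overlap.
R4: ends Mar 2 20:00 at or before R8 starts Mar 2 20:00 → clear.
R3: starts Mar 2 22:00 before R8 ends Mar 2 23:00, and ends Mar 3 01:00 after R8 starts Mar 2 20:00 → overlap.
R5: starts Mar 3 00:00 at or after R8 ends Mar 2 23:00 → clear.
R6: starts Mar 3 14:00 at or after R8 ends Mar 2 23:00 → clear.
R7: starts Mar 3 16:00 at or after R8 ends Mar 2 23:00 → clear.
R8 overlaps R1, R3.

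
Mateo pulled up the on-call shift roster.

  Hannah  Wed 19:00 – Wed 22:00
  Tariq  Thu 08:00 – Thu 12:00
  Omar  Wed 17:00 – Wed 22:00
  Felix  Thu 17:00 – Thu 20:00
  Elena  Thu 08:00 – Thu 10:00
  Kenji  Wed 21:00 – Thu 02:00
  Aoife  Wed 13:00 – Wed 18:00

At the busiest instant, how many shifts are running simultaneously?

3

Sort all start/end points and keep a running count:
Wed 13:00 start Aoife → 1
Wed 17:00 start Omar → 2
Wed 18:00 end Aoife → 1
Wed 19:00 start Hannah → 2
Wed 21:00 start Kenji → 3
Wed 22:00 end Hannah → 2
Wed 22:00 end Omar → 1
Thu 02:00 end Kenji → 0
Thu 08:00 start Elena → 1
Thu 08:00 start Tariq → 2
Thu 10:00 end Elena → 1
Thu 12:00 end Tariq → 0
Thu 17:00 start Felix → 1
Thu 20:00 end Felix → 0
Peak is 3, at Wed 21:00 (Hannah, Kenji, Omar).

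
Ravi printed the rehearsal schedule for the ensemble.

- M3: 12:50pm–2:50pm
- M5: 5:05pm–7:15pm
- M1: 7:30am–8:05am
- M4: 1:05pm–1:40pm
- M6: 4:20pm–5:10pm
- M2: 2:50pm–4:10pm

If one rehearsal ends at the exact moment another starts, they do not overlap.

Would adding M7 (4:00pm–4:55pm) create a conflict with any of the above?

M1: ends 8:05am at or before M7 starts 4:00pm → clear.
M3: ends 2:50pm at or before M7 starts 4:00pm → clear.
M4: ends 1:40pm at or before M7 starts 4:00pm → clear.
M2: starts 2:50pm before M7 ends 4:55pm, and ends 4:10pm after M7 starts 4:00pm → overlap.
M6: starts 4:20pm before M7 ends 4:55pm, and ends 5:10pm after M7 starts 4:00pm → overlap.
M5: starts 5:05pm at or after M7 ends 4:55pm → clear.
M7 overlaps M2, M6.

Yes — it overlaps M2, M6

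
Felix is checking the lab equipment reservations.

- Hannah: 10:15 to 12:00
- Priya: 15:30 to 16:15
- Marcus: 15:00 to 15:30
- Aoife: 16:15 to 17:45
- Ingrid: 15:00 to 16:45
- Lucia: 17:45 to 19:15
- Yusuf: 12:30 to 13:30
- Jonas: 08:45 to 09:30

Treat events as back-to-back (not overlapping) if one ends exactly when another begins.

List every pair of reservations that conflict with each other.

Aoife & Ingrid, Ingrid & Marcus, Ingrid & Priya

Sorted by start: Jonas, Hannah, Yusuf, Marcus, Ingrid, Priya, Aoife, Lucia.
Hannah starts after Jonas ends; Jonas is clear from here.
Yusuf starts after Hannah ends; Hannah is clear from here.
Marcus starts after Yusuf ends; Yusuf is clear from here.
Ingrid starts before Marcus ends → Marcus and Ingrid overlap.
Priya starts exactly when Marcus ends (back-to-back, no overlap); Marcus is clear from here.
Priya starts before Ingrid ends → Ingrid and Priya overlap.
Aoife starts before Ingrid ends → Ingrid and Aoife overlap.
Lucia starts after Ingrid ends.
Aoife starts exactly when Priya ends (back-to-back, no overlap); Priya is clear from here.
Lucia starts exactly when Aoife ends (back-to-back, no overlap).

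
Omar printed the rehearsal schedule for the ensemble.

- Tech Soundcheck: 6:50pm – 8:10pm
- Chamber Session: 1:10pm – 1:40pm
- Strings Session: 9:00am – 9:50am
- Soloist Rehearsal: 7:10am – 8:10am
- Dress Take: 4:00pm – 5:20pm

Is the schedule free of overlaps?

Yes

Sorted by start: Soloist Rehearsal, Strings Session, Chamber Session, Dress Take, Tech Soundcheck.
Strings Session starts after Soloist Rehearsal ends — done with Soloist Rehearsal.
Chamber Session starts after Strings Session ends — done with Strings Session.
Dress Take starts after Chamber Session ends — done with Chamber Session.
Tech Soundcheck starts after Dress Take ends.
Every pair is clear; the schedule has no overlaps.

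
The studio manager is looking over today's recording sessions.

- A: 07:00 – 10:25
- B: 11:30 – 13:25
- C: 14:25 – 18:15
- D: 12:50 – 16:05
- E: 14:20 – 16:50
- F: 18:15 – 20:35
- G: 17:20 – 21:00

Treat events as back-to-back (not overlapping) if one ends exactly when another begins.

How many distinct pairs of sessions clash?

Two intervals overlap when each starts before the other ends.
Sorted by start: A, B, D, E, C, G, F.
B starts after A ends — done with A.
D starts before B ends → B and D overlap.
E starts after B ends — done with B.
E starts before D ends → D and E overlap.
C starts before D ends → D and C overlap.
G starts after D ends — done with D.
C starts before E ends → E and C overlap.
G starts after E ends — done with E.
G starts before C ends → C and G overlap.
F starts exactly when C ends (back-to-back, no overlap).
F starts before G ends → G and F overlap.
Overlapping pairs: B & D, C & D, C & E, C & G, D & E, F & G — 6 in total.

6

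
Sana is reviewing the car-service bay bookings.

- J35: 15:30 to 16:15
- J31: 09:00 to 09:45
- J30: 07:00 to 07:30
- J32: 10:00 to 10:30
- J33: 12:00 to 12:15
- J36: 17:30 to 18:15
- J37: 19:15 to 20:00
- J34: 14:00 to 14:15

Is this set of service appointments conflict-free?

Yes

Sorted by start: J30, J31, J32, J33, J34, J35, J36, J37.
J31 starts after J30 ends; J30 is clear from here.
J32 starts after J31 ends; J31 is clear from here.
J33 starts after J32 ends; J32 is clear from here.
J34 starts after J33 ends; J33 is clear from here.
J35 starts after J34 ends; J34 is clear from here.
J36 starts after J35 ends; J35 is clear from here.
J37 starts after J36 ends.
Every pair is clear; the schedule has no overlaps.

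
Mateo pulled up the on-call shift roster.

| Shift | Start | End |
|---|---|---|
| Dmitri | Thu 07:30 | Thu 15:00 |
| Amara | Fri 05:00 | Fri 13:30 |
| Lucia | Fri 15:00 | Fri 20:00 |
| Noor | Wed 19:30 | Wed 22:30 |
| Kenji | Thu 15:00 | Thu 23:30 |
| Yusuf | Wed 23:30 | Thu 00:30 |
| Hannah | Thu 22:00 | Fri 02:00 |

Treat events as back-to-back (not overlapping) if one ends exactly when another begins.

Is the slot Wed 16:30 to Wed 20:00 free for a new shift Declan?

Noor: starts Wed 19:30 before Declan ends Wed 20:00, and ends Wed 22:30 after Declan starts Wed 16:30 → overlap.
Yusuf: starts Wed 23:30 at or after Declan ends Wed 20:00 → clear.
Dmitri: starts Thu 07:30 at or after Declan ends Wed 20:00 → clear.
Kenji: starts Thu 15:00 at or after Declan ends Wed 20:00 → clear.
Hannah: starts Thu 22:00 at or after Declan ends Wed 20:00 → clear.
Amara: starts Fri 05:00 at or after Declan ends Wed 20:00 → clear.
Lucia: starts Fri 15:00 at or after Declan ends Wed 20:00 → clear.
Declan overlaps Noor.

No — it overlaps Noor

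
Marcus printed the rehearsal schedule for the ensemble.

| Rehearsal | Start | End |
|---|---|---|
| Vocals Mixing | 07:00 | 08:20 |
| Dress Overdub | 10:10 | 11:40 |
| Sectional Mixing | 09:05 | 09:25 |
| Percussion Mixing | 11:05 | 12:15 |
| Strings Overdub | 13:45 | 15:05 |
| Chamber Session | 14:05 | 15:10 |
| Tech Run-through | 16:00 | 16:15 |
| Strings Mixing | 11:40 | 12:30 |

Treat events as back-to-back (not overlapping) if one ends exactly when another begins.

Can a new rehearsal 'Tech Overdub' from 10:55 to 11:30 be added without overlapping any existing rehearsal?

No — it overlaps Dress Overdub, Percussion Mixing

Vocals Mixing: ends 08:20 at or before Tech Overdub starts 10:55 → clear.
Sectional Mixing: ends 09:25 at or before Tech Overdub starts 10:55 → clear.
Dress Overdub: starts 10:10 before Tech Overdub ends 11:30, and ends 11:40 after Tech Overdub starts 10:55 → overlap.
Percussion Mixing: starts 11:05 before Tech Overdub ends 11:30, and ends 12:15 after Tech Overdub starts 10:55 → overlap.
Strings Mixing: starts 11:40 at or after Tech Overdub ends 11:30 → clear.
Strings Overdub: starts 13:45 at or after Tech Overdub ends 11:30 → clear.
Chamber Session: starts 14:05 at or after Tech Overdub ends 11:30 → clear.
Tech Run-through: starts 16:00 at or after Tech Overdub ends 11:30 → clear.
Tech Overdub overlaps Dress Overdub, Percussion Mixing.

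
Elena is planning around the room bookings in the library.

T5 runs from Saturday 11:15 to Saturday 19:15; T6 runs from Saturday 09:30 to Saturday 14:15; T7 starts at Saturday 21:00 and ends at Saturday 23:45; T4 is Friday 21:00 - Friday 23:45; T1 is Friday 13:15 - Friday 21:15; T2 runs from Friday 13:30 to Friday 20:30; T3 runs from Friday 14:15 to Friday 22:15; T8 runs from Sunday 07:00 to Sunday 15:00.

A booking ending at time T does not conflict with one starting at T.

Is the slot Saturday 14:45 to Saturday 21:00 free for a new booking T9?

T1: ends Friday 21:15 at or before T9 starts Saturday 14:45 → clear.
T2: ends Friday 20:30 at or before T9 starts Saturday 14:45 → clear.
T3: ends Friday 22:15 at or before T9 starts Saturday 14:45 → clear.
T4: ends Friday 23:45 at or before T9 starts Saturday 14:45 → clear.
T6: ends Saturday 14:15 at or before T9 starts Saturday 14:45 → clear.
T5: starts Saturday 11:15 before T9 ends Saturday 21:00, and ends Saturday 19:15 after T9 starts Saturday 14:45 → overlap.
T7: starts Saturday 21:00 at or after T9 ends Saturday 21:00 → clear.
T8: starts Sunday 07:00 at or after T9 ends Saturday 21:00 → clear.
T9 overlaps T5.

No — it overlaps T5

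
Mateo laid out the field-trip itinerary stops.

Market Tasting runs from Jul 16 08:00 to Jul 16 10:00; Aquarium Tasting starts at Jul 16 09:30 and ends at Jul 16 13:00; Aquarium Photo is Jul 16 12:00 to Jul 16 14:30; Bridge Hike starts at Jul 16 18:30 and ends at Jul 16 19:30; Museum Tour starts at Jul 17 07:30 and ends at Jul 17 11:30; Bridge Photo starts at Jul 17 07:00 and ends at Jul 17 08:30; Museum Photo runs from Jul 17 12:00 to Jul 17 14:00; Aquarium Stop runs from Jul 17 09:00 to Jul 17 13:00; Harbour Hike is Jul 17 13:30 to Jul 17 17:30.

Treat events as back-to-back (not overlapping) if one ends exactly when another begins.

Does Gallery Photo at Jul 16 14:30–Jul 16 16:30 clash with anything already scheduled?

Market Tasting: ends Jul 16 10:00 at or before Gallery Photo starts Jul 16 14:30 → clear.
Aquarium Tasting: ends Jul 16 13:00 at or before Gallery Photo starts Jul 16 14:30 → clear.
Aquarium Photo: ends Jul 16 14:30 at or before Gallery Photo starts Jul 16 14:30 → clear.
Bridge Hike: starts Jul 16 18:30 at or after Gallery Photo ends Jul 16 16:30 → clear.
Bridge Photo: starts Jul 17 07:00 at or after Gallery Photo ends Jul 16 16:30 → clear.
Museum Tour: starts Jul 17 07:30 at or after Gallery Photo ends Jul 16 16:30 → clear.
Aquarium Stop: starts Jul 17 09:00 at or after Gallery Photo ends Jul 16 16:30 → clear.
Museum Photo: starts Jul 17 12:00 at or after Gallery Photo ends Jul 16 16:30 → clear.
Harbour Hike: starts Jul 17 13:30 at or after Gallery Photo ends Jul 16 16:30 → clear.

No — it doesn't clash with anything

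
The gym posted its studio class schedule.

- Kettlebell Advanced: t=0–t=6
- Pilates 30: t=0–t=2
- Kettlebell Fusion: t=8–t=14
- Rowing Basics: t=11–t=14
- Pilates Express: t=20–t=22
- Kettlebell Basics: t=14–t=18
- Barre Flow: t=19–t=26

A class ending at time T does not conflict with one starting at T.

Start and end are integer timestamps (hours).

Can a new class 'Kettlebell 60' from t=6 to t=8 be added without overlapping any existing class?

Kettlebell Advanced: ends t=6 at or before Kettlebell 60 starts t=6 → clear.
Pilates 30: ends t=2 at or before Kettlebell 60 starts t=6 → clear.
Kettlebell Fusion: starts t=8 at or after Kettlebell 60 ends t=8 → clear.
Rowing Basics: starts t=11 at or after Kettlebell 60 ends t=8 → clear.
Kettlebell Basics: starts t=14 at or after Kettlebell 60 ends t=8 → clear.
Barre Flow: starts t=19 at or after Kettlebell 60 ends t=8 → clear.
Pilates Express: starts t=20 at or after Kettlebell 60 ends t=8 → clear.

Yes — the slot is free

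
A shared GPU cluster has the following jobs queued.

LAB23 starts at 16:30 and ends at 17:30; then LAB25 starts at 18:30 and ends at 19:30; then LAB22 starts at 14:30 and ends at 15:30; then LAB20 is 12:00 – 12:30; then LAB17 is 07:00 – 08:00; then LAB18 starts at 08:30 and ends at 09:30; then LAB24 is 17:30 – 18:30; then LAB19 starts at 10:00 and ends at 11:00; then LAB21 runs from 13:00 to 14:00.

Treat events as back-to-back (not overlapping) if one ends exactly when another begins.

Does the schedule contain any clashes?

No

Sorted by start: LAB17, LAB18, LAB19, LAB20, LAB21, LAB22, LAB23, LAB24, LAB25.
LAB18 starts after LAB17 ends, so LAB17 has no further overlaps.
LAB19 starts after LAB18 ends, so LAB18 has no further overlaps.
LAB20 starts after LAB19 ends, so LAB19 has no further overlaps.
LAB21 starts after LAB20 ends, so LAB20 has no further overlaps.
LAB22 starts after LAB21 ends, so LAB21 has no further overlaps.
LAB23 starts after LAB22 ends, so LAB22 has no further overlaps.
LAB24 starts exactly when LAB23 ends (back-to-back, no overlap), so LAB23 has no further overlaps.
LAB25 starts exactly when LAB24 ends (back-to-back, no overlap).
Every pair is clear; the schedule has no overlaps.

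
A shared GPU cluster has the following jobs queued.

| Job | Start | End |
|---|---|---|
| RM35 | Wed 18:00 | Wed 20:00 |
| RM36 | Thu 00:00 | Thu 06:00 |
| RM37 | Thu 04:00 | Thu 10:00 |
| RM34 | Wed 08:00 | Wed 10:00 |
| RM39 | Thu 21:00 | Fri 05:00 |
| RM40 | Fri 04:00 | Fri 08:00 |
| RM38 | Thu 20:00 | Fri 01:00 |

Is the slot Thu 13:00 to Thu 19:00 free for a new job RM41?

RM34: ends Wed 10:00 at or before RM41 starts Thu 13:00 → clear.
RM35: ends Wed 20:00 at or before RM41 starts Thu 13:00 → clear.
RM36: ends Thu 06:00 at or before RM41 starts Thu 13:00 → clear.
RM37: ends Thu 10:00 at or before RM41 starts Thu 13:00 → clear.
RM38: starts Thu 20:00 at or after RM41 ends Thu 19:00 → clear.
RM39: starts Thu 21:00 at or after RM41 ends Thu 19:00 → clear.
RM40: starts Fri 04:00 at or after RM41 ends Thu 19:00 → clear.

Yes — the slot is free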